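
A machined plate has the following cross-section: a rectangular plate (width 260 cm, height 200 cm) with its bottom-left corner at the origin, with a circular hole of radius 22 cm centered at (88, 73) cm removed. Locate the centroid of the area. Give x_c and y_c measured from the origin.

x_c = 131.27 cm, y_c = 100.81 cm

plate: A = 260 × 200 = 52000.00, centroid at (130.00, 100.00).
hole: A = −π·22² = -1520.53, centroid at (88.00, 73.00).
ΣA = 50479.47 cm²
ΣAx_c = (52000.00)(130.00) + (-1520.53)(88.00) = 6626193.29 cm³
ΣAy_c = (52000.00)(100.00) + (-1520.53)(73.00) = 5089001.25 cm³
x_c = 6626193.29 / 50479.47 = 131.27 cm
y_c = 5089001.25 / 50479.47 = 100.81 cm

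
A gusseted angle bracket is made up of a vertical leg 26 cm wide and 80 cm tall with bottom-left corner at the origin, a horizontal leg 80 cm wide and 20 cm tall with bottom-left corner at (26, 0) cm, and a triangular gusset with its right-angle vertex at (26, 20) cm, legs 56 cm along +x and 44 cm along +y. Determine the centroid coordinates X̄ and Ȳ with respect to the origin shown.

Part | A | x̄ᵢ | ȳᵢ | A·x̄ᵢ | A·ȳᵢ
vertical leg | 2080.00 | 13.00 | 40.00 | 27040.00 | 83200.00
horizontal leg | 1600.00 | 66.00 | 10.00 | 105600.00 | 16000.00
gusset | 1232.00 | 44.67 | 34.67 | 55029.33 | 42709.33
Σ | 4912.00 |  |  | 187669.33 | 141909.33
X̄ = 187669.33 / 4912.00 = 38.21 cm
Ȳ = 141909.33 / 4912.00 = 28.89 cm

X̄ = 38.21 cm, Ȳ = 28.89 cm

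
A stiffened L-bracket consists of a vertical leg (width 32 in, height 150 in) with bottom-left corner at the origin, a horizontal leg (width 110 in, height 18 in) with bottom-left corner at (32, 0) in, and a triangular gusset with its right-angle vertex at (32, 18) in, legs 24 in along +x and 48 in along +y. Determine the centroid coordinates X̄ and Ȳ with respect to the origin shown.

X̄ = 36.99 in, Ȳ = 54.02 in

Part | A | x̄ᵢ | ȳᵢ | A·x̄ᵢ | A·ȳᵢ
vertical leg | 4800.00 | 16.00 | 75.00 | 76800.00 | 360000.00
horizontal leg | 1980.00 | 87.00 | 9.00 | 172260.00 | 17820.00
gusset | 576.00 | 40.00 | 34.00 | 23040.00 | 19584.00
Σ | 7356.00 |  |  | 272100.00 | 397404.00
X̄ = 272100.00 / 7356.00 = 36.99 in
Ȳ = 397404.00 / 7356.00 = 54.02 in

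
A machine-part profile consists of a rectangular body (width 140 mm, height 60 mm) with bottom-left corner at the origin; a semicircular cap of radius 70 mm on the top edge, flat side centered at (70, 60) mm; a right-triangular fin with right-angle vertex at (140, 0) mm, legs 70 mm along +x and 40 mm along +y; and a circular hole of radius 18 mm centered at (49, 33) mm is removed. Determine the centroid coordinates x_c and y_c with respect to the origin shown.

rectangular body: A = 140 × 60 = 8400.00, centroid at (70.00, 30.00).
semicircular top: A = ½π·70² = 7696.90, centroid at (70.00, 89.71).
triangular fin: A = ½·70·40 = 1400.00, centroid at (163.33, 13.33).
hole: A = −π·18² = -1017.88, centroid at (49.00, 33.00).
ΣA = 16479.03 mm², ΣAx_c = 1305573.88 mm³, ΣAy_c = 927557.54 mm³.
x_c = 1305573.88/16479.03 = 79.23 mm; y_c = 927557.54/16479.03 = 56.29 mm.

x_c = 79.23 mm, y_c = 56.29 mm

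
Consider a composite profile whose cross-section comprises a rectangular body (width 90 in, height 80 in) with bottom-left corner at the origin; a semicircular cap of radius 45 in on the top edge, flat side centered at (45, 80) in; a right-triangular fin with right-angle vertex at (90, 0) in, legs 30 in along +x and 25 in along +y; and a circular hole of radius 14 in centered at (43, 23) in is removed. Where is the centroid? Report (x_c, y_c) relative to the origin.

rectangular body: A = 90 × 80 = 7200.00, centroid at (45.00, 40.00).
semicircular top: A = ½π·45² = 3180.86, centroid at (45.00, 99.10).
triangular fin: A = ½·30·25 = 375.00, centroid at (100.00, 8.33).
hole: A = −π·14² = -615.75, centroid at (43.00, 23.00).
ΣA = 10140.11 in², ΣAx_c = 478161.47 in³, ΣAy_c = 592181.71 in³.
x_c = 478161.47/10140.11 = 47.16 in; y_c = 592181.71/10140.11 = 58.40 in.

x_c = 47.16 in, y_c = 58.40 in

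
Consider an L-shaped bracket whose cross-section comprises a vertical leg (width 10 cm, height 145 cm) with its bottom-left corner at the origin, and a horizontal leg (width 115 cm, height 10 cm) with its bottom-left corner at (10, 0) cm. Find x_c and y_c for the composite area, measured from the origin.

x_c = 32.64 cm, y_c = 42.64 cm

vertical leg: A = 10 × 145 = 1450.00, centroid at (5.00, 72.50).
horizontal leg: A = 115 × 10 = 1150.00, centroid at (67.50, 5.00).
ΣA = 2600.00 cm², ΣAx_c = 84875.00 cm³, ΣAy_c = 110875.00 cm³.
x_c = 84875.00/2600.00 = 32.64 cm; y_c = 110875.00/2600.00 = 42.64 cm.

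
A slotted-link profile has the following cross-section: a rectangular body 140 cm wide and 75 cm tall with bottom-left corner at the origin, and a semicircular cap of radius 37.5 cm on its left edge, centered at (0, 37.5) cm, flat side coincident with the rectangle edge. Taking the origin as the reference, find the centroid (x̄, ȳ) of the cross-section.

rectangular body: A = 140 × 75 = 10500.00, centroid at (70.00, 37.50).
semicircular end: A = ½π·37.5² = 2208.93, centroid at (-15.92, 37.50).
ΣA = 12708.93 cm², ΣAx̄ = 699843.75 cm³, ΣAȳ = 476584.96 cm³.
x̄ = 699843.75/12708.93 = 55.07 cm; ȳ = 476584.96/12708.93 = 37.50 cm.

x̄ = 55.07 cm, ȳ = 37.50 cm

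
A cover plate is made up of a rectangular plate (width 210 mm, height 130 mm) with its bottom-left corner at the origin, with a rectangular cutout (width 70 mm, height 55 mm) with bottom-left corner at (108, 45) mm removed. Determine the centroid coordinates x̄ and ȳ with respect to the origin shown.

x̄ = 98.76 mm, ȳ = 63.77 mm

plate: A = 210 × 130 = 27300.00, centroid at (105.00, 65.00).
hole: A = −(70 × 55) = -3850.00, centroid at (143.00, 72.50).
ΣA = 23450.00 mm², ΣAx̄ = 2315950.00 mm³, ΣAȳ = 1495375.00 mm³.
x̄ = 2315950.00/23450.00 = 98.76 mm; ȳ = 1495375.00/23450.00 = 63.77 mm.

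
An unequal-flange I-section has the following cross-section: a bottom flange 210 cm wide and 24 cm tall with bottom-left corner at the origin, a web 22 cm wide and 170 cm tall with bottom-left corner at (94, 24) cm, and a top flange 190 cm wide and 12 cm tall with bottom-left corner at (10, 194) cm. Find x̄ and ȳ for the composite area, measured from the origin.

x̄ = 105.00 cm, ȳ = 83.56 cm

Part | A | x̄ᵢ | ȳᵢ | A·x̄ᵢ | A·ȳᵢ
bottom flange | 5040.00 | 105.00 | 12.00 | 529200.00 | 60480.00
web | 3740.00 | 105.00 | 109.00 | 392700.00 | 407660.00
top flange | 2280.00 | 105.00 | 200.00 | 239400.00 | 456000.00
Σ | 11060.00 |  |  | 1161300.00 | 924140.00
x̄ = 1161300.00 / 11060.00 = 105.00 cm
ȳ = 924140.00 / 11060.00 = 83.56 cm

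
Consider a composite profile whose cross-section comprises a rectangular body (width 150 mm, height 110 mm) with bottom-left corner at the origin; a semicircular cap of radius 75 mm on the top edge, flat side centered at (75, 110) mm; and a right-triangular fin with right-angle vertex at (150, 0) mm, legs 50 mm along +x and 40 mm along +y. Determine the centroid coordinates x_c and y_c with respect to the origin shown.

x_c = 78.48 mm, y_c = 82.55 mm

rectangular body: A = 150 × 110 = 16500.00, centroid at (75.00, 55.00).
semicircular top: A = ½π·75² = 8835.73, centroid at (75.00, 141.83).
triangular fin: A = ½·50·40 = 1000.00, centroid at (166.67, 13.33).
ΣA = 26335.73 mm²
ΣAx_c = (16500.00)(75.00) + (8835.73)(75.00) + (1000.00)(166.67) = 2066846.37 mm³
ΣAy_c = (16500.00)(55.00) + (8835.73)(141.83) + (1000.00)(13.33) = 2174013.56 mm³
x_c = 2066846.37 / 26335.73 = 78.48 mm
y_c = 2174013.56 / 26335.73 = 82.55 mm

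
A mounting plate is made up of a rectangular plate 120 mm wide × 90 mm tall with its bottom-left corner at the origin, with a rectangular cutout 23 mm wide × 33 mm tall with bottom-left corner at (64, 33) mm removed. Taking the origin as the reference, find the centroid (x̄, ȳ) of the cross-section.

plate: A = 120 × 90 = 10800.00, centroid at (60.00, 45.00).
hole: A = −(23 × 33) = -759.00, centroid at (75.50, 49.50).
ΣA = 10041.00 mm²
ΣAx̄ = (10800.00)(60.00) + (-759.00)(75.50) = 590695.50 mm³
ΣAȳ = (10800.00)(45.00) + (-759.00)(49.50) = 448429.50 mm³
x̄ = 590695.50 / 10041.00 = 58.83 mm
ȳ = 448429.50 / 10041.00 = 44.66 mm

x̄ = 58.83 mm, ȳ = 44.66 mm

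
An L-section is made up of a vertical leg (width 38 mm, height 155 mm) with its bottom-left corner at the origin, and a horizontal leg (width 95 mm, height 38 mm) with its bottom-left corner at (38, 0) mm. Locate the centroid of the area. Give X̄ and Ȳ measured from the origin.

X̄ = 44.27 mm, Ȳ = 55.27 mm

vertical leg: A = 38 × 155 = 5890.00, centroid at (19.00, 77.50).
horizontal leg: A = 95 × 38 = 3610.00, centroid at (85.50, 19.00).
ΣA = 9500.00 mm², ΣAX̄ = 420565.00 mm³, ΣAȲ = 525065.00 mm³.
X̄ = 420565.00/9500.00 = 44.27 mm; Ȳ = 525065.00/9500.00 = 55.27 mm.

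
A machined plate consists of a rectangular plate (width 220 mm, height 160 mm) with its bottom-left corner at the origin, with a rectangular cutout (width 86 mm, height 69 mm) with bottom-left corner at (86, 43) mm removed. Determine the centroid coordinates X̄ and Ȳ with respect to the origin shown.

X̄ = 106.15 mm, Ȳ = 80.51 mm

plate: A = 220 × 160 = 35200.00, centroid at (110.00, 80.00).
hole: A = −(86 × 69) = -5934.00, centroid at (129.00, 77.50).
ΣA = 29266.00 mm²
ΣAX̄ = (35200.00)(110.00) + (-5934.00)(129.00) = 3106514.00 mm³
ΣAȲ = (35200.00)(80.00) + (-5934.00)(77.50) = 2356115.00 mm³
X̄ = 3106514.00 / 29266.00 = 106.15 mm
Ȳ = 2356115.00 / 29266.00 = 80.51 mm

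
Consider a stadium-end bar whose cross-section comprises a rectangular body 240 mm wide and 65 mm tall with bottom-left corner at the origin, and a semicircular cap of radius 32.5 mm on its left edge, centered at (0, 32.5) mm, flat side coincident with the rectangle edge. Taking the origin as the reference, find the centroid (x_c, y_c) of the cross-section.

rectangular body: A = 240 × 65 = 15600.00, centroid at (120.00, 32.50).
semicircular end: A = ½π·32.5² = 1659.15, centroid at (-13.79, 32.50).
ΣA = 17259.15 mm²
ΣAx_c = (15600.00)(120.00) + (1659.15)(-13.79) = 1849114.58 mm³
ΣAy_c = (15600.00)(32.50) + (1659.15)(32.50) = 560922.49 mm³
x_c = 1849114.58 / 17259.15 = 107.14 mm
y_c = 560922.49 / 17259.15 = 32.50 mm

x_c = 107.14 mm, y_c = 32.50 mm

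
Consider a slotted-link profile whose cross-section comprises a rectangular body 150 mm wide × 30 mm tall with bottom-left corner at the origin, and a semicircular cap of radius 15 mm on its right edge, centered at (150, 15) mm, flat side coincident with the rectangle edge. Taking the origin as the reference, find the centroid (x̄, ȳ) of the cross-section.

rectangular body: A = 150 × 30 = 4500.00, centroid at (75.00, 15.00).
semicircular end: A = ½π·15² = 353.43, centroid at (156.37, 15.00).
ΣA = 4853.43 mm²
ΣAx̄ = (4500.00)(75.00) + (353.43)(156.37) = 392764.38 mm³
ΣAȳ = (4500.00)(15.00) + (353.43)(15.00) = 72801.44 mm³
x̄ = 392764.38 / 4853.43 = 80.93 mm
ȳ = 72801.44 / 4853.43 = 15.00 mm

x̄ = 80.93 mm, ȳ = 15.00 mm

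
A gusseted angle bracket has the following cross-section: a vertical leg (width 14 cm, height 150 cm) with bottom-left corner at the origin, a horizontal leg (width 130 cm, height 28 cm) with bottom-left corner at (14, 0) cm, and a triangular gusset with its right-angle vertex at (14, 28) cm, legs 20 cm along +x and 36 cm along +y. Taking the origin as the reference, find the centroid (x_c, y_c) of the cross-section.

x_c = 50.77 cm, y_c = 36.53 cm

Part | A | x̄ᵢ | ȳᵢ | A·x̄ᵢ | A·ȳᵢ
vertical leg | 2100.00 | 7.00 | 75.00 | 14700.00 | 157500.00
horizontal leg | 3640.00 | 79.00 | 14.00 | 287560.00 | 50960.00
gusset | 360.00 | 20.67 | 40.00 | 7440.00 | 14400.00
Σ | 6100.00 |  |  | 309700.00 | 222860.00
x_c = 309700.00 / 6100.00 = 50.77 cm
y_c = 222860.00 / 6100.00 = 36.53 cm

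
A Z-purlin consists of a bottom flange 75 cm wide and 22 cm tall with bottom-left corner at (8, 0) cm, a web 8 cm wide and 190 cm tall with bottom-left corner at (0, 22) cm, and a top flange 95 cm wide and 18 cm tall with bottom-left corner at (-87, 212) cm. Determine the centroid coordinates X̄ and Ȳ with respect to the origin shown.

X̄ = 2.79 cm, Ȳ = 117.60 cm

bottom flange: A = 75 × 22 = 1650.00, centroid at (45.50, 11.00).
web: A = 8 × 190 = 1520.00, centroid at (4.00, 117.00).
top flange: A = 95 × 18 = 1710.00, centroid at (-39.50, 221.00).
ΣA = 4880.00 cm²
ΣAX̄ = (1650.00)(45.50) + (1520.00)(4.00) + (1710.00)(-39.50) = 13610.00 cm³
ΣAȲ = (1650.00)(11.00) + (1520.00)(117.00) + (1710.00)(221.00) = 573900.00 cm³
X̄ = 13610.00 / 4880.00 = 2.79 cm
Ȳ = 573900.00 / 4880.00 = 117.60 cm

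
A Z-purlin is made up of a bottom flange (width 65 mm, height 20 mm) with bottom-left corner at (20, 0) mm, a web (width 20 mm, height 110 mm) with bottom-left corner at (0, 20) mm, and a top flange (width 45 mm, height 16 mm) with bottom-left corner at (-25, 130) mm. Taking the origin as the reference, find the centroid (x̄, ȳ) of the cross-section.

Part | A | x̄ᵢ | ȳᵢ | A·x̄ᵢ | A·ȳᵢ
bottom flange | 1300.00 | 52.50 | 10.00 | 68250.00 | 13000.00
web | 2200.00 | 10.00 | 75.00 | 22000.00 | 165000.00
top flange | 720.00 | -2.50 | 138.00 | -1800.00 | 99360.00
Σ | 4220.00 |  |  | 88450.00 | 277360.00
x̄ = 88450.00 / 4220.00 = 20.96 mm
ȳ = 277360.00 / 4220.00 = 65.73 mm

x̄ = 20.96 mm, ȳ = 65.73 mm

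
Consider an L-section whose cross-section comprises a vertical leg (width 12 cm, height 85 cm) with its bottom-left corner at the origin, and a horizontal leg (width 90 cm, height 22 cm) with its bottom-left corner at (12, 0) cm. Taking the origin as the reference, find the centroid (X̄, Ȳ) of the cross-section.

X̄ = 39.66 cm, Ȳ = 21.71 cm

vertical leg: A = 12 × 85 = 1020.00, centroid at (6.00, 42.50).
horizontal leg: A = 90 × 22 = 1980.00, centroid at (57.00, 11.00).
ΣA = 3000.00 cm²
ΣAX̄ = (1020.00)(6.00) + (1980.00)(57.00) = 118980.00 cm³
ΣAȲ = (1020.00)(42.50) + (1980.00)(11.00) = 65130.00 cm³
X̄ = 118980.00 / 3000.00 = 39.66 cm
Ȳ = 65130.00 / 3000.00 = 21.71 cm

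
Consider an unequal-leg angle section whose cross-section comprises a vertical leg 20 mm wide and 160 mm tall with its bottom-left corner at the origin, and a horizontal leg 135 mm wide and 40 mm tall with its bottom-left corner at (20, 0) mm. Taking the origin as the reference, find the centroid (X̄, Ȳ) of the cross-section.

vertical leg: A = 20 × 160 = 3200.00, centroid at (10.00, 80.00).
horizontal leg: A = 135 × 40 = 5400.00, centroid at (87.50, 20.00).
ΣA = 8600.00 mm²
ΣAX̄ = (3200.00)(10.00) + (5400.00)(87.50) = 504500.00 mm³
ΣAȲ = (3200.00)(80.00) + (5400.00)(20.00) = 364000.00 mm³
X̄ = 504500.00 / 8600.00 = 58.66 mm
Ȳ = 364000.00 / 8600.00 = 42.33 mm

X̄ = 58.66 mm, Ȳ = 42.33 mm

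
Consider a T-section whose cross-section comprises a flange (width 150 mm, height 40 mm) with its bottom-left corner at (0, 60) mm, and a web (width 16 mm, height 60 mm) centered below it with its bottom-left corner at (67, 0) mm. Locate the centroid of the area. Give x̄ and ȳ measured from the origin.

web: A = 16 × 60 = 960.00, centroid at (75.00, 30.00).
flange: A = 150 × 40 = 6000.00, centroid at (75.00, 80.00).
ΣA = 6960.00 mm²
ΣAx̄ = (960.00)(75.00) + (6000.00)(75.00) = 522000.00 mm³
ΣAȳ = (960.00)(30.00) + (6000.00)(80.00) = 508800.00 mm³
x̄ = 522000.00 / 6960.00 = 75.00 mm
ȳ = 508800.00 / 6960.00 = 73.10 mm

x̄ = 75.00 mm, ȳ = 73.10 mm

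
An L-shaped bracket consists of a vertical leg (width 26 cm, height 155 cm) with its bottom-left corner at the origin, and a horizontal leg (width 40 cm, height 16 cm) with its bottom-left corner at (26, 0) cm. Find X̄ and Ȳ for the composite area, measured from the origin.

vertical leg: A = 26 × 155 = 4030.00, centroid at (13.00, 77.50).
horizontal leg: A = 40 × 16 = 640.00, centroid at (46.00, 8.00).
ΣA = 4670.00 cm²
ΣAX̄ = (4030.00)(13.00) + (640.00)(46.00) = 81830.00 cm³
ΣAȲ = (4030.00)(77.50) + (640.00)(8.00) = 317445.00 cm³
X̄ = 81830.00 / 4670.00 = 17.52 cm
Ȳ = 317445.00 / 4670.00 = 67.98 cm

X̄ = 17.52 cm, Ȳ = 67.98 cm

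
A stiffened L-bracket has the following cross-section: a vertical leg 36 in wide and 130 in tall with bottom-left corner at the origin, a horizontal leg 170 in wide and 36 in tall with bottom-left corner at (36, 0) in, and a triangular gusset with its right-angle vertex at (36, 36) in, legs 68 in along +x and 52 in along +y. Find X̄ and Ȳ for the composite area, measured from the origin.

vertical leg: A = 36 × 130 = 4680.00, centroid at (18.00, 65.00).
horizontal leg: A = 170 × 36 = 6120.00, centroid at (121.00, 18.00).
gusset: A = ½·68·52 = 1768.00, centroid at (58.67, 53.33).
ΣA = 12568.00 in², ΣAX̄ = 928482.67 in³, ΣAȲ = 508653.33 in³.
X̄ = 928482.67/12568.00 = 73.88 in; Ȳ = 508653.33/12568.00 = 40.47 in.

X̄ = 73.88 in, Ȳ = 40.47 in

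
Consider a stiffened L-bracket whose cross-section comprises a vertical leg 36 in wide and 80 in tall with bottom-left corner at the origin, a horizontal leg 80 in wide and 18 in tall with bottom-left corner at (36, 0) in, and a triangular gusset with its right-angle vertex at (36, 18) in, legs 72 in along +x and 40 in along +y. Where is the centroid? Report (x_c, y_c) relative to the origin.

vertical leg: A = 36 × 80 = 2880.00, centroid at (18.00, 40.00).
horizontal leg: A = 80 × 18 = 1440.00, centroid at (76.00, 9.00).
gusset: A = ½·72·40 = 1440.00, centroid at (60.00, 31.33).
ΣA = 5760.00 in²
ΣAx_c = (2880.00)(18.00) + (1440.00)(76.00) + (1440.00)(60.00) = 247680.00 in³
ΣAy_c = (2880.00)(40.00) + (1440.00)(9.00) + (1440.00)(31.33) = 173280.00 in³
x_c = 247680.00 / 5760.00 = 43.00 in
y_c = 173280.00 / 5760.00 = 30.08 in

x_c = 43.00 in, y_c = 30.08 in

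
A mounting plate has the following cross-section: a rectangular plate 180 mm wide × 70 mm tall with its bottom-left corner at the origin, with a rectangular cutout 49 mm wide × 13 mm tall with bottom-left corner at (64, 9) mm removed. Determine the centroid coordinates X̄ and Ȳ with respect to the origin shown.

X̄ = 90.08 mm, Ȳ = 36.04 mm

plate: A = 180 × 70 = 12600.00, centroid at (90.00, 35.00).
hole: A = −(49 × 13) = -637.00, centroid at (88.50, 15.50).
ΣA = 11963.00 mm², ΣAX̄ = 1077625.50 mm³, ΣAȲ = 431126.50 mm³.
X̄ = 1077625.50/11963.00 = 90.08 mm; Ȳ = 431126.50/11963.00 = 36.04 mm.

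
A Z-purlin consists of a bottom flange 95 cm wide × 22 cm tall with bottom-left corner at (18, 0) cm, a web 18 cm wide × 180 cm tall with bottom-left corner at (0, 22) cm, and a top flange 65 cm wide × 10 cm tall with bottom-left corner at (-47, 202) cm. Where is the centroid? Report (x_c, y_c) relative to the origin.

x_c = 26.19 cm, y_c = 87.03 cm

bottom flange: A = 95 × 22 = 2090.00, centroid at (65.50, 11.00).
web: A = 18 × 180 = 3240.00, centroid at (9.00, 112.00).
top flange: A = 65 × 10 = 650.00, centroid at (-14.50, 207.00).
ΣA = 5980.00 cm², ΣAx_c = 156630.00 cm³, ΣAy_c = 520420.00 cm³.
x_c = 156630.00/5980.00 = 26.19 cm; y_c = 520420.00/5980.00 = 87.03 cm.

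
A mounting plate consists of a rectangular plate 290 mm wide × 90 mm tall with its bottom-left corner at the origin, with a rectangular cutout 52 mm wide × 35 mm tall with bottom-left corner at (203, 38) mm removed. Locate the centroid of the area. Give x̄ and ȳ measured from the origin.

x̄ = 138.70 mm, ȳ = 44.21 mm

Part | A | x̄ᵢ | ȳᵢ | A·x̄ᵢ | A·ȳᵢ
plate | 26100.00 | 145.00 | 45.00 | 3784500.00 | 1174500.00
hole | -1820.00 | 229.00 | 55.50 | -416780.00 | -101010.00
Σ | 24280.00 |  |  | 3367720.00 | 1073490.00
x̄ = 3367720.00 / 24280.00 = 138.70 mm
ȳ = 1073490.00 / 24280.00 = 44.21 mm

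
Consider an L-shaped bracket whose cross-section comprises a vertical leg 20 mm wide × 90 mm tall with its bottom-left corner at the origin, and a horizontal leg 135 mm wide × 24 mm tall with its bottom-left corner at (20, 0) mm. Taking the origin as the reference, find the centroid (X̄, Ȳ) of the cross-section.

Part | A | x̄ᵢ | ȳᵢ | A·x̄ᵢ | A·ȳᵢ
vertical leg | 1800.00 | 10.00 | 45.00 | 18000.00 | 81000.00
horizontal leg | 3240.00 | 87.50 | 12.00 | 283500.00 | 38880.00
Σ | 5040.00 |  |  | 301500.00 | 119880.00
X̄ = 301500.00 / 5040.00 = 59.82 mm
Ȳ = 119880.00 / 5040.00 = 23.79 mm

X̄ = 59.82 mm, Ȳ = 23.79 mm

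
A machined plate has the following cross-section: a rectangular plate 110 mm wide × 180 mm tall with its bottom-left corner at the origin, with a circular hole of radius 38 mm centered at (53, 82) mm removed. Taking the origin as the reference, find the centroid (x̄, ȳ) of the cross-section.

plate: A = 110 × 180 = 19800.00, centroid at (55.00, 90.00).
hole: A = −π·38² = -4536.46, centroid at (53.00, 82.00).
ΣA = 15263.54 mm²
ΣAx̄ = (19800.00)(55.00) + (-4536.46)(53.00) = 848567.63 mm³
ΣAȳ = (19800.00)(90.00) + (-4536.46)(82.00) = 1410010.30 mm³
x̄ = 848567.63 / 15263.54 = 55.59 mm
ȳ = 1410010.30 / 15263.54 = 92.38 mm

x̄ = 55.59 mm, ȳ = 92.38 mm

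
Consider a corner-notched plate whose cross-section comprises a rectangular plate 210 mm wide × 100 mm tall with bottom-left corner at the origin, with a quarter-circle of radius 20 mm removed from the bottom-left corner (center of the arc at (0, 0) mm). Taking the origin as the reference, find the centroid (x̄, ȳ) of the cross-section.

plate: A = 210 × 100 = 21000.00, centroid at (105.00, 50.00).
removed quarter-circle: A = −¼π·20² = -314.16, centroid at (8.49, 8.49).
ΣA = 20685.84 mm², ΣAx̄ = 2202333.33 mm³, ΣAȳ = 1047333.33 mm³.
x̄ = 2202333.33/20685.84 = 106.47 mm; ȳ = 1047333.33/20685.84 = 50.63 mm.

x̄ = 106.47 mm, ȳ = 50.63 mm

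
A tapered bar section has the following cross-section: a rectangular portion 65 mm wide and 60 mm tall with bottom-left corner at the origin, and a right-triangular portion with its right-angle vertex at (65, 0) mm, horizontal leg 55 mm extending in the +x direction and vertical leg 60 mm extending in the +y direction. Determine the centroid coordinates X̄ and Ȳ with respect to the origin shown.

Part | A | x̄ᵢ | ȳᵢ | A·x̄ᵢ | A·ȳᵢ
rectangular portion | 3900.00 | 32.50 | 30.00 | 126750.00 | 117000.00
triangular portion | 1650.00 | 83.33 | 20.00 | 137500.00 | 33000.00
Σ | 5550.00 |  |  | 264250.00 | 150000.00
X̄ = 264250.00 / 5550.00 = 47.61 mm
Ȳ = 150000.00 / 5550.00 = 27.03 mm

X̄ = 47.61 mm, Ȳ = 27.03 mm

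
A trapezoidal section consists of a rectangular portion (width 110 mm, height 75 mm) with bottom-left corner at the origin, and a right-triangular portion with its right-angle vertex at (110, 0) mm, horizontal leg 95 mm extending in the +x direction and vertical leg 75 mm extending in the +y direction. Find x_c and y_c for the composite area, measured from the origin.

rectangular portion: A = 110 × 75 = 8250.00, centroid at (55.00, 37.50).
triangular portion: A = ½·95·75 = 3562.50, centroid at (141.67, 25.00).
ΣA = 11812.50 mm², ΣAx_c = 958437.50 mm³, ΣAy_c = 398437.50 mm³.
x_c = 958437.50/11812.50 = 81.14 mm; y_c = 398437.50/11812.50 = 33.73 mm.

x_c = 81.14 mm, y_c = 33.73 mm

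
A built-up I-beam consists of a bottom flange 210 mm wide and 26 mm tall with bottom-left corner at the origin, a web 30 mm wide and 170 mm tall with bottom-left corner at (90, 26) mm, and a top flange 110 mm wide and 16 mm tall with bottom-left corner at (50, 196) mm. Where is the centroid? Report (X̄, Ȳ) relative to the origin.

X̄ = 105.00 mm, Ȳ = 80.85 mm

Part | A | x̄ᵢ | ȳᵢ | A·x̄ᵢ | A·ȳᵢ
bottom flange | 5460.00 | 105.00 | 13.00 | 573300.00 | 70980.00
web | 5100.00 | 105.00 | 111.00 | 535500.00 | 566100.00
top flange | 1760.00 | 105.00 | 204.00 | 184800.00 | 359040.00
Σ | 12320.00 |  |  | 1293600.00 | 996120.00
X̄ = 1293600.00 / 12320.00 = 105.00 mm
Ȳ = 996120.00 / 12320.00 = 80.85 mm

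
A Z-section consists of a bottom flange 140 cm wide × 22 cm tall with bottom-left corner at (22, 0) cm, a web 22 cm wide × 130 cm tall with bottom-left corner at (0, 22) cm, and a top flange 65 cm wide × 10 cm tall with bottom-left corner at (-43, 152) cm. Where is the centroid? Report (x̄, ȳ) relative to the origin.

x̄ = 46.74 cm, ȳ = 58.38 cm

Part | A | x̄ᵢ | ȳᵢ | A·x̄ᵢ | A·ȳᵢ
bottom flange | 3080.00 | 92.00 | 11.00 | 283360.00 | 33880.00
web | 2860.00 | 11.00 | 87.00 | 31460.00 | 248820.00
top flange | 650.00 | -10.50 | 157.00 | -6825.00 | 102050.00
Σ | 6590.00 |  |  | 307995.00 | 384750.00
x̄ = 307995.00 / 6590.00 = 46.74 cm
ȳ = 384750.00 / 6590.00 = 58.38 cm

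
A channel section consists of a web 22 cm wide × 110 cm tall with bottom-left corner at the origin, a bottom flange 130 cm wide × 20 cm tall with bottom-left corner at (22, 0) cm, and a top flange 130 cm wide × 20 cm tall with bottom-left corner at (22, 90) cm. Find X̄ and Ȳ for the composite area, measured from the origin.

web: A = 22 × 110 = 2420.00, centroid at (11.00, 55.00).
bottom flange: A = 130 × 20 = 2600.00, centroid at (87.00, 10.00).
top flange: A = 130 × 20 = 2600.00, centroid at (87.00, 100.00).
ΣA = 7620.00 cm², ΣAX̄ = 479020.00 cm³, ΣAȲ = 419100.00 cm³.
X̄ = 479020.00/7620.00 = 62.86 cm; Ȳ = 419100.00/7620.00 = 55.00 cm.

X̄ = 62.86 cm, Ȳ = 55.00 cm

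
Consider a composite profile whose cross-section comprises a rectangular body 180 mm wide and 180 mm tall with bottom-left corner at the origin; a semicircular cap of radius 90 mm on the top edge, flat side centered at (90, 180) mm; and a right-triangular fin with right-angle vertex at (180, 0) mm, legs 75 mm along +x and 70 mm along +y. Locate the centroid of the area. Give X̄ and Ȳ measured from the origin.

X̄ = 96.32 mm, Ȳ = 120.50 mm

rectangular body: A = 180 × 180 = 32400.00, centroid at (90.00, 90.00).
semicircular top: A = ½π·90² = 12723.45, centroid at (90.00, 218.20).
triangular fin: A = ½·75·70 = 2625.00, centroid at (205.00, 23.33).
ΣA = 47748.45 mm²
ΣAX̄ = (32400.00)(90.00) + (12723.45)(90.00) + (2625.00)(205.00) = 4599235.52 mm³
ΣAȲ = (32400.00)(90.00) + (12723.45)(218.20) + (2625.00)(23.33) = 5753471.04 mm³
X̄ = 4599235.52 / 47748.45 = 96.32 mm
Ȳ = 5753471.04 / 47748.45 = 120.50 mm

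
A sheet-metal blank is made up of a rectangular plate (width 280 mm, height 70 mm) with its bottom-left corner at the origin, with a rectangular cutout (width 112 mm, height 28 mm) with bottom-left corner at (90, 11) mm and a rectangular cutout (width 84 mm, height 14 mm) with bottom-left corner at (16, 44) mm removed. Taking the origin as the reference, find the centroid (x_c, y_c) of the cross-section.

x_c = 145.08 mm, y_c = 35.82 mm

plate: A = 280 × 70 = 19600.00, centroid at (140.00, 35.00).
hole 1: A = −(112 × 28) = -3136.00, centroid at (146.00, 25.00).
hole 2: A = −(84 × 14) = -1176.00, centroid at (58.00, 51.00).
ΣA = 15288.00 mm², ΣAx_c = 2217936.00 mm³, ΣAy_c = 547624.00 mm³.
x_c = 2217936.00/15288.00 = 145.08 mm; y_c = 547624.00/15288.00 = 35.82 mm.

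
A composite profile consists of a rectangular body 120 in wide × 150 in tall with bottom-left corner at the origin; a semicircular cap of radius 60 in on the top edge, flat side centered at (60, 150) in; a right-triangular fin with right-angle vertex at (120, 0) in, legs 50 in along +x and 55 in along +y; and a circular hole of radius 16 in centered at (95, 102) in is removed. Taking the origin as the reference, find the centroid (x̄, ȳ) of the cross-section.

x̄ = 63.19 in, ȳ = 94.34 in

rectangular body: A = 120 × 150 = 18000.00, centroid at (60.00, 75.00).
semicircular top: A = ½π·60² = 5654.87, centroid at (60.00, 175.46).
triangular fin: A = ½·50·55 = 1375.00, centroid at (136.67, 18.33).
hole: A = −π·16² = -804.25, centroid at (95.00, 102.00).
ΣA = 24225.62 in²
ΣAx̄ = (18000.00)(60.00) + (5654.87)(60.00) + (1375.00)(136.67) + (-804.25)(95.00) = 1530805.14 in³
ΣAȳ = (18000.00)(75.00) + (5654.87)(175.46) + (1375.00)(18.33) + (-804.25)(102.00) = 2285405.08 in³
x̄ = 1530805.14 / 24225.62 = 63.19 in
ȳ = 2285405.08 / 24225.62 = 94.34 in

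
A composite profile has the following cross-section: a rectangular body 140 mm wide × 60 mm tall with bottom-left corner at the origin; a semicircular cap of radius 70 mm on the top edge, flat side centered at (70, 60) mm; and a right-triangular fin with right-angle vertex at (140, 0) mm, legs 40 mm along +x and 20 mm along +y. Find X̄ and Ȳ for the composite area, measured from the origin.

X̄ = 72.02 mm, Ȳ = 57.29 mm

rectangular body: A = 140 × 60 = 8400.00, centroid at (70.00, 30.00).
semicircular top: A = ½π·70² = 7696.90, centroid at (70.00, 89.71).
triangular fin: A = ½·40·20 = 400.00, centroid at (153.33, 6.67).
ΣA = 16496.90 mm², ΣAX̄ = 1188116.47 mm³, ΣAȲ = 945147.45 mm³.
X̄ = 1188116.47/16496.90 = 72.02 mm; Ȳ = 945147.45/16496.90 = 57.29 mm.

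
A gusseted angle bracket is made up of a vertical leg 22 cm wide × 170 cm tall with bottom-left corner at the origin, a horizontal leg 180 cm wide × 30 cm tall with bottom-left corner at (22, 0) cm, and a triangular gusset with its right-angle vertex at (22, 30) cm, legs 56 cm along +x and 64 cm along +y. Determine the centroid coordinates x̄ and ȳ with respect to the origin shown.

vertical leg: A = 22 × 170 = 3740.00, centroid at (11.00, 85.00).
horizontal leg: A = 180 × 30 = 5400.00, centroid at (112.00, 15.00).
gusset: A = ½·56·64 = 1792.00, centroid at (40.67, 51.33).
ΣA = 10932.00 cm², ΣAx̄ = 718814.67 cm³, ΣAȳ = 490889.33 cm³.
x̄ = 718814.67/10932.00 = 65.75 cm; ȳ = 490889.33/10932.00 = 44.90 cm.

x̄ = 65.75 cm, ȳ = 44.90 cm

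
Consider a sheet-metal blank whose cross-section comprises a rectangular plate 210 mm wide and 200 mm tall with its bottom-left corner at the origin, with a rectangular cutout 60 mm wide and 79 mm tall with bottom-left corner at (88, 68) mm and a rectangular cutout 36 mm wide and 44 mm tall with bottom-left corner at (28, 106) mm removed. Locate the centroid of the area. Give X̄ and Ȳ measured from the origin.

Part | A | x̄ᵢ | ȳᵢ | A·x̄ᵢ | A·ȳᵢ
plate | 42000.00 | 105.00 | 100.00 | 4410000.00 | 4200000.00
hole 1 | -4740.00 | 118.00 | 107.50 | -559320.00 | -509550.00
hole 2 | -1584.00 | 46.00 | 128.00 | -72864.00 | -202752.00
Σ | 35676.00 |  |  | 3777816.00 | 3487698.00
X̄ = 3777816.00 / 35676.00 = 105.89 mm
Ȳ = 3487698.00 / 35676.00 = 97.76 mm

X̄ = 105.89 mm, Ȳ = 97.76 mm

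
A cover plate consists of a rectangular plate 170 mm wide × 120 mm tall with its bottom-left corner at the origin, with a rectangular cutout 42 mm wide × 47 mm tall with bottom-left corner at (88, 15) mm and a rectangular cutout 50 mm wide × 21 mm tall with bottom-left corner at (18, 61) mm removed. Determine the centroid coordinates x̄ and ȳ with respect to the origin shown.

plate: A = 170 × 120 = 20400.00, centroid at (85.00, 60.00).
hole 1: A = −(42 × 47) = -1974.00, centroid at (109.00, 38.50).
hole 2: A = −(50 × 21) = -1050.00, centroid at (43.00, 71.50).
ΣA = 17376.00 mm²
ΣAx̄ = (20400.00)(85.00) + (-1974.00)(109.00) + (-1050.00)(43.00) = 1473684.00 mm³
ΣAȳ = (20400.00)(60.00) + (-1974.00)(38.50) + (-1050.00)(71.50) = 1072926.00 mm³
x̄ = 1473684.00 / 17376.00 = 84.81 mm
ȳ = 1072926.00 / 17376.00 = 61.75 mm

x̄ = 84.81 mm, ȳ = 61.75 mm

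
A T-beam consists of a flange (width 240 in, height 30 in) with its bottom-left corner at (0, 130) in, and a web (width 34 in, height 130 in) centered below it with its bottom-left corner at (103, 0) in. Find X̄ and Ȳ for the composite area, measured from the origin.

X̄ = 120.00 in, Ȳ = 114.57 in

web: A = 34 × 130 = 4420.00, centroid at (120.00, 65.00).
flange: A = 240 × 30 = 7200.00, centroid at (120.00, 145.00).
ΣA = 11620.00 in², ΣAX̄ = 1394400.00 in³, ΣAȲ = 1331300.00 in³.
X̄ = 1394400.00/11620.00 = 120.00 in; Ȳ = 1331300.00/11620.00 = 114.57 in.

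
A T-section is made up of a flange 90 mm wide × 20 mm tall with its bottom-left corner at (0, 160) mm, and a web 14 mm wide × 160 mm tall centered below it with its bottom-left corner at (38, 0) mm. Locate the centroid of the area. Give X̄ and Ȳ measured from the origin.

web: A = 14 × 160 = 2240.00, centroid at (45.00, 80.00).
flange: A = 90 × 20 = 1800.00, centroid at (45.00, 170.00).
ΣA = 4040.00 mm², ΣAX̄ = 181800.00 mm³, ΣAȲ = 485200.00 mm³.
X̄ = 181800.00/4040.00 = 45.00 mm; Ȳ = 485200.00/4040.00 = 120.10 mm.

X̄ = 45.00 mm, Ȳ = 120.10 mm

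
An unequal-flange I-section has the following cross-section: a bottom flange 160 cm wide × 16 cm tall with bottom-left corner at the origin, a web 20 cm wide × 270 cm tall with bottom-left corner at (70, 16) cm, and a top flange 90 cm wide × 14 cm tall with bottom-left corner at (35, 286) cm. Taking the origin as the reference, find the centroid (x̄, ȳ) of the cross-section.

x̄ = 80.00 cm, ȳ = 130.70 cm

bottom flange: A = 160 × 16 = 2560.00, centroid at (80.00, 8.00).
web: A = 20 × 270 = 5400.00, centroid at (80.00, 151.00).
top flange: A = 90 × 14 = 1260.00, centroid at (80.00, 293.00).
ΣA = 9220.00 cm², ΣAx̄ = 737600.00 cm³, ΣAȳ = 1205060.00 cm³.
x̄ = 737600.00/9220.00 = 80.00 cm; ȳ = 1205060.00/9220.00 = 130.70 cm.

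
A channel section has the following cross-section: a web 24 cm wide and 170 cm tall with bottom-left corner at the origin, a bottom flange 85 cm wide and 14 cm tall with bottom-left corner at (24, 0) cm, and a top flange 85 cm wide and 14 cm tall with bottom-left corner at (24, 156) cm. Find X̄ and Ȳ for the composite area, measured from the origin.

Part | A | x̄ᵢ | ȳᵢ | A·x̄ᵢ | A·ȳᵢ
web | 4080.00 | 12.00 | 85.00 | 48960.00 | 346800.00
bottom flange | 1190.00 | 66.50 | 7.00 | 79135.00 | 8330.00
top flange | 1190.00 | 66.50 | 163.00 | 79135.00 | 193970.00
Σ | 6460.00 |  |  | 207230.00 | 549100.00
X̄ = 207230.00 / 6460.00 = 32.08 cm
Ȳ = 549100.00 / 6460.00 = 85.00 cm

X̄ = 32.08 cm, Ȳ = 85.00 cm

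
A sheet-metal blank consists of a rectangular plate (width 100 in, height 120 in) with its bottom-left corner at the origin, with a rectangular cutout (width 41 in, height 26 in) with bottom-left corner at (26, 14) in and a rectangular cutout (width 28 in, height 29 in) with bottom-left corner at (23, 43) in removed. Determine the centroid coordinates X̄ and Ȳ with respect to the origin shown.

X̄ = 51.41 in, Ȳ = 63.68 in

plate: A = 100 × 120 = 12000.00, centroid at (50.00, 60.00).
hole 1: A = −(41 × 26) = -1066.00, centroid at (46.50, 27.00).
hole 2: A = −(28 × 29) = -812.00, centroid at (37.00, 57.50).
ΣA = 10122.00 in², ΣAX̄ = 520387.00 in³, ΣAȲ = 644528.00 in³.
X̄ = 520387.00/10122.00 = 51.41 in; Ȳ = 644528.00/10122.00 = 63.68 in.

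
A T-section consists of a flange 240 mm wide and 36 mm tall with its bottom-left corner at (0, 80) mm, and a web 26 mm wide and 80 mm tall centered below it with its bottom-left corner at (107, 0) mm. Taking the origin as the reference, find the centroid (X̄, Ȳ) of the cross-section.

web: A = 26 × 80 = 2080.00, centroid at (120.00, 40.00).
flange: A = 240 × 36 = 8640.00, centroid at (120.00, 98.00).
ΣA = 10720.00 mm²
ΣAX̄ = (2080.00)(120.00) + (8640.00)(120.00) = 1286400.00 mm³
ΣAȲ = (2080.00)(40.00) + (8640.00)(98.00) = 929920.00 mm³
X̄ = 1286400.00 / 10720.00 = 120.00 mm
Ȳ = 929920.00 / 10720.00 = 86.75 mm

X̄ = 120.00 mm, Ȳ = 86.75 mm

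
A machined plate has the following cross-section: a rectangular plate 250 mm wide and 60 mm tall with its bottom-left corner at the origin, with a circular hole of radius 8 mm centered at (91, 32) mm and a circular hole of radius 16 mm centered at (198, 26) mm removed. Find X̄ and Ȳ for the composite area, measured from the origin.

Part | A | x̄ᵢ | ȳᵢ | A·x̄ᵢ | A·ȳᵢ
plate | 15000.00 | 125.00 | 30.00 | 1875000.00 | 450000.00
hole 1 | -201.06 | 91.00 | 32.00 | -18296.64 | -6433.98
hole 2 | -804.25 | 198.00 | 26.00 | -159241.05 | -20910.44
Σ | 13994.69 |  |  | 1697462.32 | 422655.58
X̄ = 1697462.32 / 13994.69 = 121.29 mm
Ȳ = 422655.58 / 13994.69 = 30.20 mm

X̄ = 121.29 mm, Ȳ = 30.20 mm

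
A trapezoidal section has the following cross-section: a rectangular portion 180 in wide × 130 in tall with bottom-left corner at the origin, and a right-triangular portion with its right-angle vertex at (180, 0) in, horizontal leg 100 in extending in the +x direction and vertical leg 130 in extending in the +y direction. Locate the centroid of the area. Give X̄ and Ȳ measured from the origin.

rectangular portion: A = 180 × 130 = 23400.00, centroid at (90.00, 65.00).
triangular portion: A = ½·100·130 = 6500.00, centroid at (213.33, 43.33).
ΣA = 29900.00 in²
ΣAX̄ = (23400.00)(90.00) + (6500.00)(213.33) = 3492666.67 in³
ΣAȲ = (23400.00)(65.00) + (6500.00)(43.33) = 1802666.67 in³
X̄ = 3492666.67 / 29900.00 = 116.81 in
Ȳ = 1802666.67 / 29900.00 = 60.29 in

X̄ = 116.81 in, Ȳ = 60.29 in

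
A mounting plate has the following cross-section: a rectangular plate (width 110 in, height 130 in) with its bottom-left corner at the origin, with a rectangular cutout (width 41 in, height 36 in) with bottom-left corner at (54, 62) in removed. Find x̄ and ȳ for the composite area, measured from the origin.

plate: A = 110 × 130 = 14300.00, centroid at (55.00, 65.00).
hole: A = −(41 × 36) = -1476.00, centroid at (74.50, 80.00).
ΣA = 12824.00 in²
ΣAx̄ = (14300.00)(55.00) + (-1476.00)(74.50) = 676538.00 in³
ΣAȳ = (14300.00)(65.00) + (-1476.00)(80.00) = 811420.00 in³
x̄ = 676538.00 / 12824.00 = 52.76 in
ȳ = 811420.00 / 12824.00 = 63.27 in

x̄ = 52.76 in, ȳ = 63.27 in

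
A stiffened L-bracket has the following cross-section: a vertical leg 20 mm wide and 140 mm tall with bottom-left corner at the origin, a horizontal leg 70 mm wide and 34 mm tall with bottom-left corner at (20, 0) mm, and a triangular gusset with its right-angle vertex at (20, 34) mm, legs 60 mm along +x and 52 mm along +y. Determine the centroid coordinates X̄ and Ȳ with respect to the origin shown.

X̄ = 32.83 mm, Ȳ = 46.96 mm

vertical leg: A = 20 × 140 = 2800.00, centroid at (10.00, 70.00).
horizontal leg: A = 70 × 34 = 2380.00, centroid at (55.00, 17.00).
gusset: A = ½·60·52 = 1560.00, centroid at (40.00, 51.33).
ΣA = 6740.00 mm², ΣAX̄ = 221300.00 mm³, ΣAȲ = 316540.00 mm³.
X̄ = 221300.00/6740.00 = 32.83 mm; Ȳ = 316540.00/6740.00 = 46.96 mm.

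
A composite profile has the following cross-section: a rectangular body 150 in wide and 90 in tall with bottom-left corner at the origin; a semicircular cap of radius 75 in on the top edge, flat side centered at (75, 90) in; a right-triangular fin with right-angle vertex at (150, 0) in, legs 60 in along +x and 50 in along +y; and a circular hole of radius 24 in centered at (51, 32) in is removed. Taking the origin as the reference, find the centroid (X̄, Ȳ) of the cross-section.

X̄ = 83.44 in, Ȳ = 74.96 in

rectangular body: A = 150 × 90 = 13500.00, centroid at (75.00, 45.00).
semicircular top: A = ½π·75² = 8835.73, centroid at (75.00, 121.83).
triangular fin: A = ½·60·50 = 1500.00, centroid at (170.00, 16.67).
hole: A = −π·24² = -1809.56, centroid at (51.00, 32.00).
ΣA = 22026.17 in²
ΣAX̄ = (13500.00)(75.00) + (8835.73)(75.00) + (1500.00)(170.00) + (-1809.56)(51.00) = 1837892.27 in³
ΣAȲ = (13500.00)(45.00) + (8835.73)(121.83) + (1500.00)(16.67) + (-1809.56)(32.00) = 1651059.80 in³
X̄ = 1837892.27 / 22026.17 = 83.44 in
Ȳ = 1651059.80 / 22026.17 = 74.96 in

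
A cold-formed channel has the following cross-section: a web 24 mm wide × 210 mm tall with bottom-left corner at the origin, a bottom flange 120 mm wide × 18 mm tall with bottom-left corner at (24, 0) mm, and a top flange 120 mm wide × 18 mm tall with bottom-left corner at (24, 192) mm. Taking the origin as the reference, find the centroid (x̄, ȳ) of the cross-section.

Part | A | x̄ᵢ | ȳᵢ | A·x̄ᵢ | A·ȳᵢ
web | 5040.00 | 12.00 | 105.00 | 60480.00 | 529200.00
bottom flange | 2160.00 | 84.00 | 9.00 | 181440.00 | 19440.00
top flange | 2160.00 | 84.00 | 201.00 | 181440.00 | 434160.00
Σ | 9360.00 |  |  | 423360.00 | 982800.00
x̄ = 423360.00 / 9360.00 = 45.23 mm
ȳ = 982800.00 / 9360.00 = 105.00 mm

x̄ = 45.23 mm, ȳ = 105.00 mm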